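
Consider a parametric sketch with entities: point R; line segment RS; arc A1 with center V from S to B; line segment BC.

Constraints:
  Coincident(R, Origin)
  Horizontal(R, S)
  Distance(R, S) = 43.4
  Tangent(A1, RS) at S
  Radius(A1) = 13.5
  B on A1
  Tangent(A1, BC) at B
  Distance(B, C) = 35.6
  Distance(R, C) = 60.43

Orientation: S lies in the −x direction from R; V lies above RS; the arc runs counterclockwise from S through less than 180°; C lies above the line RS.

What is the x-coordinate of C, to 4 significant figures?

-33.53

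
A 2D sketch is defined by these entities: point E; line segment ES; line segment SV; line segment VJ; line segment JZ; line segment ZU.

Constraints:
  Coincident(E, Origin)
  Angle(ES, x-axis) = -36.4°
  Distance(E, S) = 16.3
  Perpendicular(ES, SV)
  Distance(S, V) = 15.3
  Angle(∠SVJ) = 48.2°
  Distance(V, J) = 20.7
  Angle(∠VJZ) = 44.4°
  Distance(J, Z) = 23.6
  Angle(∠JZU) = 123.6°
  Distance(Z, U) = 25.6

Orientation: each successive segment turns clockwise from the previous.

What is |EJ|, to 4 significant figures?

1.736

The perpendicularity gives SV at right angles to ES, so SV runs at -126.4°; with |SV| = 15.3, V = (4.040, -21.99). ∠SVJ = 48.2° gives VJ at 101.8° from the x-axis; with |VJ| = 20.7, J = (-0.1926, -1.725). Then |EJ| = |J − E| = 1.736.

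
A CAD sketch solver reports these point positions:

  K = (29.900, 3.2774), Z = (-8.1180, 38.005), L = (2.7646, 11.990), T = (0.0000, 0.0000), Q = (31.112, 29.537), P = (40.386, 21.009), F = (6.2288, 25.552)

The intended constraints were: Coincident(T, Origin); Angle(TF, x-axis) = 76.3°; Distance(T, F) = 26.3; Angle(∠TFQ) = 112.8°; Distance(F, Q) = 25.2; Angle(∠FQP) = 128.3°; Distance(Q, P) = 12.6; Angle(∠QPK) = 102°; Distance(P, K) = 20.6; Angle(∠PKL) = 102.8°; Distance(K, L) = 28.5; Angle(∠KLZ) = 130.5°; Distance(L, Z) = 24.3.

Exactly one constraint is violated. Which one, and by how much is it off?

Distance(L, Z) = 24.3 — off by 3.90.

T = (0.00, 0.00) ✓; TF at 76.30° ✓; |TF| = 26.30 ✓; ∠TFQ = 112.8° ✓; |FQ| = 25.20 ✓; ∠FQP = 128.3° ✓; |QP| = 12.60 ✓; ∠QPK = 102.0° ✓; |PK| = 20.60 ✓; ∠PKL = 102.8° ✓; |KL| = 28.50 ✓; ∠KLZ = 130.5° ✓; |LZ| = 28.20 ✗.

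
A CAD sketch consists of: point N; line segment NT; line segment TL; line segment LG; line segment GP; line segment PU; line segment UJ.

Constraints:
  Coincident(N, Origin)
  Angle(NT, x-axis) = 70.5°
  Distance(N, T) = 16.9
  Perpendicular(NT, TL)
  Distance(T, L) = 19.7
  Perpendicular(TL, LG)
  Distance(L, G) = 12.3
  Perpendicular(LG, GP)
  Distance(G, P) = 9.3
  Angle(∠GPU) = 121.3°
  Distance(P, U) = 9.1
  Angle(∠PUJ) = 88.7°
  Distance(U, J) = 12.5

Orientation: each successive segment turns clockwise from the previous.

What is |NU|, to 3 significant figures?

13.6

N is at the origin; NT runs at 70.5° with length 16.9, so T = (5.64, 15.9). The perpendicularity gives TL at right angles to NT, so TL runs at -19.5°; with |TL| = 19.7, L = (24.2, 9.35). TL is perpendicular to LG, so LG runs at -110°; with |LG| = 12.3, G = (20.1, -2.24). LG is perpendicular to GP, so GP runs at 160°; with |GP| = 9.3, P = (11.3, 0.865). ∠GPU = 121.3° gives PU at 102° from the x-axis; with |PU| = 9.1, U = (9.48, 9.77). Then |NU| = |U − N| = 13.6.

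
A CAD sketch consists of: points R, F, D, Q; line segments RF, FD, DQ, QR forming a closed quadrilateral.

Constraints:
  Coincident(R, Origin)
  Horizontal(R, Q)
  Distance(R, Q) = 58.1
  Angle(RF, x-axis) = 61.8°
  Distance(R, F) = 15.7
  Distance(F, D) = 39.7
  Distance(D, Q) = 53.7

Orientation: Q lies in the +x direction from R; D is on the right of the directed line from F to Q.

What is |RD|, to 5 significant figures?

27.942

R is at the origin; R and Q share the same y with |RQ| = 58.1 and Q in +x, so Q = (58.1, 0). RF runs at 61.8° with |RF| = 15.7, so F = (7.4190, 13.836). D is determined by |FD| = 39.7 and |DQ| = 53.7 together: it lies at the intersection of circle(F, 39.7) and circle(Q, 53.7). With |FQ| = 52.536, the foot of the radical line on FQ is 13.823 from F and the perpendicular offset is √(39.7² − 13.823²) = 37.216. Taking the right-of-FQ solution: D = (10.952, -25.706).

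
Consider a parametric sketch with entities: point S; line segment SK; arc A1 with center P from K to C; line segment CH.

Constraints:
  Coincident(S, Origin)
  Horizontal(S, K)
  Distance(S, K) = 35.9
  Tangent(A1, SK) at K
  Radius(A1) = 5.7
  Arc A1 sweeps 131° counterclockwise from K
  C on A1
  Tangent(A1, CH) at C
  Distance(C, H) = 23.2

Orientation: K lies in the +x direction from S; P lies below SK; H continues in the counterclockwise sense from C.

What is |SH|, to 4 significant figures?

54.02

S is at the origin; S and K share the same y with |SK| = 35.9 and K on the +x side, so K = (35.90, 0.000). Tangency of A1 to SK means the radius PK is perpendicular to SK, so P = K + (0, -5.7) = (35.90, -5.700). On A1, K sits at bearing 90° from P; a 131° counterclockwise sweep puts C at bearing 221°, so C = P + 5.7·(cos 221°, sin 221°) = (31.60, -9.440). Tangency of A1 to CH means the radius PC is perpendicular to CH, so CH runs along (−sin 221°, cos 221°); with |CH| = 23.2, H = (46.82, -26.95). Then |SH| = |H − S| = 54.02.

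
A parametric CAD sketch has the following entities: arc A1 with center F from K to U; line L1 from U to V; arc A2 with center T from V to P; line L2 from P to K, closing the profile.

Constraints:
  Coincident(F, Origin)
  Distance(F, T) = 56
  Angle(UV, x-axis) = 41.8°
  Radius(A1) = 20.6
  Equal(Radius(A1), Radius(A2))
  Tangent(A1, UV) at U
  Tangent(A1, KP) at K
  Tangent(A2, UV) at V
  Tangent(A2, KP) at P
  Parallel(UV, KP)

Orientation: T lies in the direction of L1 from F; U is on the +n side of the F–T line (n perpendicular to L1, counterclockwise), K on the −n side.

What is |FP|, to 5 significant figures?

59.669

The slot axis is L1's direction at 41.8°, so u = (cos 41.8°, sin 41.8°) = (0.74548, 0.66653) and n = (−sin 41.8°, cos 41.8°) = (-0.66653, 0.74548). F is at the origin and T lies 56.0 along u from F, so T = 56.0·u = (41.747, 37.326). Tangency of A1 to both parallel lines with radius 20.6 puts U and K at F ± 20.6·n: U = (-13.731, 15.357), K = (13.731, -15.357). Equal radii place V and P the same way about T: V = T + 20.6·n = (28.016, 52.683), P = T − 20.6·n = (55.477, 21.969). Then |FP| = |P − F| = 59.669.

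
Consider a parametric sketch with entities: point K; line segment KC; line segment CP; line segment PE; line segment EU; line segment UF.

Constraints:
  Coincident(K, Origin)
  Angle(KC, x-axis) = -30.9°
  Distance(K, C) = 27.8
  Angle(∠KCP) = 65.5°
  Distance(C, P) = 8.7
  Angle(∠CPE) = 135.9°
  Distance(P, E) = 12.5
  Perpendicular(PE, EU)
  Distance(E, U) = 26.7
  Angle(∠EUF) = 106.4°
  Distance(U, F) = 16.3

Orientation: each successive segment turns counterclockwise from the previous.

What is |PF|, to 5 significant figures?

31.459

PE ⟂ EU, so EU runs at -142.30°; with |EU| = 26.7, U = (-3.9458, -12.068). ∠EUF = 106.4° gives UF at -68.700° from the x-axis; with |UF| = 16.3, F = (1.9752, -27.255). Then |PF| = |F − P| = 31.459.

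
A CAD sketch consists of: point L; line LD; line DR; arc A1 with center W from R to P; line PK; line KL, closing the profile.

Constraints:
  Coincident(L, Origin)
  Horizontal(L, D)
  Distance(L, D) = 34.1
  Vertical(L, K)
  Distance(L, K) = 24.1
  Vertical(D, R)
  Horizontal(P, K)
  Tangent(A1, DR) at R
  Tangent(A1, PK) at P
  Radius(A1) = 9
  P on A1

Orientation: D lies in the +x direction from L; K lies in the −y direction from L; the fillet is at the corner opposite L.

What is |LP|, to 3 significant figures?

34.8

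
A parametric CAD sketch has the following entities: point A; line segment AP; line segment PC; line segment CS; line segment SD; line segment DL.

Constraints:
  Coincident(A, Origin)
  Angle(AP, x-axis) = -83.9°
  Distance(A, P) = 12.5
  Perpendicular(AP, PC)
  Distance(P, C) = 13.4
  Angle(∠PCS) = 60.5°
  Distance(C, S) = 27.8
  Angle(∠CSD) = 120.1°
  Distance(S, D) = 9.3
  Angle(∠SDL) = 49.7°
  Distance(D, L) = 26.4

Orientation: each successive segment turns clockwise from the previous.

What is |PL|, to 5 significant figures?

8.2927

A is at the origin; AP runs at -83.9° with length 12.5, so P = (1.3283, -12.429). The perpendicularity gives PC at right angles to AP, so PC runs at -173.90°; with |PC| = 13.4, C = (-11.996, -13.853). ∠PCS = 60.5° gives CS at 66.600° from the x-axis; with |CS| = 27.8, S = (-0.95512, 11.660). ∠CSD = 120.1° gives SD at 6.7000° from the x-axis; with |SD| = 9.3, D = (8.2814, 12.745). ∠SDL = 49.7° gives DL at -123.60° from the x-axis; with |DL| = 26.4, L = (-6.3282, -9.2437). Then |PL| = |L − P| = 8.2927.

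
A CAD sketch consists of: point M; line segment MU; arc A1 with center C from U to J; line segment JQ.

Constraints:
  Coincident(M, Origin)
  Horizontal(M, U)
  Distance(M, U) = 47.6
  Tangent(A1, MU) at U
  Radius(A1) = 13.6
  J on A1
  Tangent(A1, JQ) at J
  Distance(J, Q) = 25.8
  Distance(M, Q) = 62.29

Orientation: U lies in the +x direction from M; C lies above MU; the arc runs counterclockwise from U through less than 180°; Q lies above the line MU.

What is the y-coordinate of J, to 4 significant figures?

20.84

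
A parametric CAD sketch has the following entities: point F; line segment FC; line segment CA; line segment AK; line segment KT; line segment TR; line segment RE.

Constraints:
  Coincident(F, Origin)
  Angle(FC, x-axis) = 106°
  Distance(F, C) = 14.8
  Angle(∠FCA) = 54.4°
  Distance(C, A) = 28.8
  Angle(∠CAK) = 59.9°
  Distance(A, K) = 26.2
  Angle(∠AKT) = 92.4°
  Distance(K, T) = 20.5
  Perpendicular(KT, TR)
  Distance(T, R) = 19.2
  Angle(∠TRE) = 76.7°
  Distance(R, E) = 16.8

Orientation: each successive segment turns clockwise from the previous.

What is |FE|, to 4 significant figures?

11.57

KT is perpendicular to TR, so TR runs at 42.70°; with |TR| = 19.2, R = (3.278, 15.71). ∠TRE = 76.7° gives RE at -60.60° from the x-axis; with |RE| = 16.8, E = (11.53, 1.070). Then |FE| = |E − F| = 11.57.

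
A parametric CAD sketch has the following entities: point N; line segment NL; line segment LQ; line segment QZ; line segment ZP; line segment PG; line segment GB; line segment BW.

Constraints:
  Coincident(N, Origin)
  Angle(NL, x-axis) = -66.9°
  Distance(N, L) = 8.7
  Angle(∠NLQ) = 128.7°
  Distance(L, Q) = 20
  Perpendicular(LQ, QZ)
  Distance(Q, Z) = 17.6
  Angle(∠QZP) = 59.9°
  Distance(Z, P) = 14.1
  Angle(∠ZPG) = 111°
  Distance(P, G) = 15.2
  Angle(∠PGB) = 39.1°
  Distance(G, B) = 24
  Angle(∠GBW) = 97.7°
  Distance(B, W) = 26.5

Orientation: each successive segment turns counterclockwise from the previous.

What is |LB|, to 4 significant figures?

27.55

∠ZPG = 111.0° gives PG at -96.50° from the x-axis; with |PG| = 15.2, G = (12.04, -15.06). ∠PGB = 39.1° gives GB at 44.40° from the x-axis; with |GB| = 24.0, B = (29.19, 1.730). Then |LB| = |B − L| = 27.55.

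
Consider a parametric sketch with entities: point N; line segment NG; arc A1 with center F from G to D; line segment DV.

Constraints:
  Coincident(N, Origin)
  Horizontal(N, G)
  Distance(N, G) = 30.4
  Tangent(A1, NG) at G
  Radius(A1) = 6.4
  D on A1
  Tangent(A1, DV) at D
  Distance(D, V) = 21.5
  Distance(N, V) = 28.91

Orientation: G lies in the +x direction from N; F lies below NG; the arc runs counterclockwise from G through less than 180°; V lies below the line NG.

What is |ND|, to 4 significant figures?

24.80

Checks: |NG| = 30.40 ✓; |FD| = 6.400 ✓; ∠(FD, DV) = 90.00° ✓; |DV| = 21.50 ✓; |NV| = 28.91 ✓.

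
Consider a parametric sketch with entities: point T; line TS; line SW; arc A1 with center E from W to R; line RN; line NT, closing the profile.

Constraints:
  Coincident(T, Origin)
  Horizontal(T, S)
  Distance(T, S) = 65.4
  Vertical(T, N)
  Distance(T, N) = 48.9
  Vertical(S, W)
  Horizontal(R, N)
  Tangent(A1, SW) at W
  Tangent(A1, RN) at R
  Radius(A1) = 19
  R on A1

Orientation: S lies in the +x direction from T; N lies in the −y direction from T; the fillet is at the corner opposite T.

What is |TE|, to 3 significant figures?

55.2

T is at the origin; TS is horizontal with |TS| = 65.4 and S on the +x side, so S = (65.4, 0.00). T and N share the same x with |TN| = 48.9 and N on the −y side, so N = (0.00, -48.9). The virtual corner opposite T is at (65.4, -48.9). The tangent condition forces EW to be normal to SW and tangency of A1 to RN means the radius ER is perpendicular to RN, with radius 19.0, so the center E sits 19.0 in from both sides at E = (46.4, -29.9). Then |TE| = |E − T| = 55.2.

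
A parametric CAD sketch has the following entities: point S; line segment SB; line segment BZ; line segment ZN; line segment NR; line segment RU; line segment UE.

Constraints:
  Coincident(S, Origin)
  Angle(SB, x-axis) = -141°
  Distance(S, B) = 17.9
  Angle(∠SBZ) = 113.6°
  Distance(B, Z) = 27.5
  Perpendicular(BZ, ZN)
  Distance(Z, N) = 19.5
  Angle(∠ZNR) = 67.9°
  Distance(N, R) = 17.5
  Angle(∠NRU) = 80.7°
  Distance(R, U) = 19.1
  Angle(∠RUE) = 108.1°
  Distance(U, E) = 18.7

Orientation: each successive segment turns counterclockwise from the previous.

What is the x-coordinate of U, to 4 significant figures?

-11.54

S is at the origin; SB runs at -141.0° with length 17.9, so B = (-13.91, -11.26). ∠SBZ = 113.6° gives BZ at -74.60° from the x-axis; with |BZ| = 27.5, Z = (-6.608, -37.78). BZ ⟂ ZN, so ZN runs at 15.40°; with |ZN| = 19.5, N = (12.19, -32.60). ∠ZNR = 67.9° gives NR at 127.5° from the x-axis; with |NR| = 17.5, R = (1.538, -18.72). ∠NRU = 80.7° gives RU at -133.2° from the x-axis; with |RU| = 19.1, U = (-11.54, -32.64). So U.x = -11.54.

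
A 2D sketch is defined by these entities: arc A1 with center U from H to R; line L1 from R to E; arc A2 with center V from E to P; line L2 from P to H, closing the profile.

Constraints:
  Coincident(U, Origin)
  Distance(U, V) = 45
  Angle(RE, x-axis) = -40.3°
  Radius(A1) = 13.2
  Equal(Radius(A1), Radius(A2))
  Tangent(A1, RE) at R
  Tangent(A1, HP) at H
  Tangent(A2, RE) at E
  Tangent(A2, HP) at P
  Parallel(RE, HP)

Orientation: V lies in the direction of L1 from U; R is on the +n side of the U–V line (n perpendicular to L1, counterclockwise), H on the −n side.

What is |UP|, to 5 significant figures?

46.896

The slot axis is L1's direction at -40.3°, so u = (cos -40.3°, sin -40.3°) = (0.76267, -0.64679) and n = (−sin -40.3°, cos -40.3°) = (0.64679, 0.76267). U is at the origin and V lies 45.0 along u from U, so V = 45.0·u = (34.320, -29.106). Tangency of A1 to both parallel lines with radius 13.2 puts R and H at U ± 13.2·n: R = (8.5376, 10.067), H = (-8.5376, -10.067). Equal radii place E and P the same way about V: E = V + 13.2·n = (42.858, -19.038), P = V − 13.2·n = (25.782, -39.173). Then |UP| = |P − U| = 46.896.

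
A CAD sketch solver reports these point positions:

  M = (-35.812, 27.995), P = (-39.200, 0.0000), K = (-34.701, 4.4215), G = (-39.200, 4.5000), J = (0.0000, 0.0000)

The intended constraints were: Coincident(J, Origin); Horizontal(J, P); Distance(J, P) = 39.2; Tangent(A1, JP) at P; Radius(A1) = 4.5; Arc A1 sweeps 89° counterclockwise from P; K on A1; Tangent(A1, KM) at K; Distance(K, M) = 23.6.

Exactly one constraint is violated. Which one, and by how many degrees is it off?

Tangent(A1, KM) at K — off by 3.70°.

J = (0.00, 0.00) ✓; J.y = 0.00, P.y = 0.00 ✓; |JP| = 39.20 ✓; ∠(GP, PJ) = 90.00° ✓; |GP| = 4.500 ✓; bearing(G→K) − bearing(G→P) = 89.00° ✓; |GK| = 4.500 ✓; ∠(GK, KM) = 86.30° ✗; |KM| = 23.60 ✓.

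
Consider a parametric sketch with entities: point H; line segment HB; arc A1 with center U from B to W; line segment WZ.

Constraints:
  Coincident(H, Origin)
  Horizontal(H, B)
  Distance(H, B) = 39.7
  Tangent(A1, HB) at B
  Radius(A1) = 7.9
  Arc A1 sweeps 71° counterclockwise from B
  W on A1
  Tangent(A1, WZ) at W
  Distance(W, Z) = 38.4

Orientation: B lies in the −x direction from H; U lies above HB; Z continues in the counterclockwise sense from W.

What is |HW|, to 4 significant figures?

32.67

H is at the origin; H and B share the same y with |HB| = 39.7 and B on the −x side, so B = (-39.70, 0.000). Tangency of A1 to HB means the radius UB is perpendicular to HB, so U = B + (0, 7.9) = (-39.70, 7.900). On A1, B sits at bearing -90° from U; a 71° counterclockwise sweep puts W at bearing -19°, so W = U + 7.9·(cos -19°, sin -19°) = (-32.23, 5.328). Then |HW| = |W − H| = 32.67.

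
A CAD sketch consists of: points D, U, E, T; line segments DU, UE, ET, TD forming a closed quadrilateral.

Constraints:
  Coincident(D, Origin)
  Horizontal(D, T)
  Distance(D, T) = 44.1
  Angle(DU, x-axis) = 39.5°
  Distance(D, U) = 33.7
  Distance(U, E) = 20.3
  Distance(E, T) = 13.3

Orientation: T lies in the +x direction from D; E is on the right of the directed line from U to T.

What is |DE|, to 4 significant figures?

30.96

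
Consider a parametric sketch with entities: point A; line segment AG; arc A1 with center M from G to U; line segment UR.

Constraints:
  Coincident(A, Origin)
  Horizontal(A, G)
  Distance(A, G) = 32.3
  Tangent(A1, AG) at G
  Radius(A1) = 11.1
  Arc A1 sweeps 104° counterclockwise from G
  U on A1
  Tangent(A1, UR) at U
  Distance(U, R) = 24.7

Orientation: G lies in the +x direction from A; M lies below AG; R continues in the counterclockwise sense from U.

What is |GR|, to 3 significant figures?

38.1

A is at the origin; A and G share the same y with |AG| = 32.3 and G on the +x side, so G = (32.3, 0.00). The tangent condition forces MG to be normal to AG, so M = G + (0, -11.1) = (32.3, -11.1). On A1, G sits at bearing 90° from M; a 104° counterclockwise sweep puts U at bearing 194°, so U = M + 11.1·(cos 194°, sin 194°) = (21.5, -13.8). Tangency of A1 to UR means the radius MU is perpendicular to UR, so UR runs along (−sin 194°, cos 194°); with |UR| = 24.7, R = (27.5, -37.8). Then |GR| = |R − G| = 38.1.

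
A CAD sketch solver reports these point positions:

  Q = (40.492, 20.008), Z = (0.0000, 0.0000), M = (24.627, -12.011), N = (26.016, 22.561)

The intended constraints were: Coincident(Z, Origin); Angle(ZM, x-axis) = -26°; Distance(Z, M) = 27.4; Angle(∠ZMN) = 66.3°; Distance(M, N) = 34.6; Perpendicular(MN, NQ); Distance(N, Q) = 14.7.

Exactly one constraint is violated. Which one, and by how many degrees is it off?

Perpendicular(MN, NQ) — off by 7.70°.

Z = (0.00, 0.00) ✓; ZM at -26.00° ✓; |ZM| = 27.40 ✓; ∠ZMN = 66.30° ✓; |MN| = 34.60 ✓; ∠(MN, NQ) = 97.70° ✗; |NQ| = 14.70 ✓.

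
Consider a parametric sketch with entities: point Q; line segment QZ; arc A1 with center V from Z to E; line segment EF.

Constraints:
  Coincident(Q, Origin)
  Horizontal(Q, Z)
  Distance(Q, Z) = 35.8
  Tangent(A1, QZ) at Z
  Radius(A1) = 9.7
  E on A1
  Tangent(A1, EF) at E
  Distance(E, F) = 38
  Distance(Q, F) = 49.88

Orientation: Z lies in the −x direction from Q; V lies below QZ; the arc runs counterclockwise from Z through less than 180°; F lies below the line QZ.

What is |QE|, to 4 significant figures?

46.19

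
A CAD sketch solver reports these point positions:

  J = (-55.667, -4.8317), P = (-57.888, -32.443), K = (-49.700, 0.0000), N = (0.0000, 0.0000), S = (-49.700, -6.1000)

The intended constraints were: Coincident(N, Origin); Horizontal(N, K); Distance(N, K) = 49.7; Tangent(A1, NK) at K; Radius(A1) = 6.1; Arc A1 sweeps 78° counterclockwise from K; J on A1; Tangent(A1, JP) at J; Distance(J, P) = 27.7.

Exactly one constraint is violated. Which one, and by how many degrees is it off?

Tangent(A1, JP) at J — off by 7.40°.

N = (0.00, 0.00) ✓; N.y = 0.00, K.y = 0.00 ✓; |NK| = 49.70 ✓; ∠(SK, KN) = 90.00° ✓; |SK| = 6.100 ✓; bearing(S→J) − bearing(S→K) = 78.00° ✓; |SJ| = 6.100 ✓; ∠(SJ, JP) = 82.60° ✗; |JP| = 27.70 ✓.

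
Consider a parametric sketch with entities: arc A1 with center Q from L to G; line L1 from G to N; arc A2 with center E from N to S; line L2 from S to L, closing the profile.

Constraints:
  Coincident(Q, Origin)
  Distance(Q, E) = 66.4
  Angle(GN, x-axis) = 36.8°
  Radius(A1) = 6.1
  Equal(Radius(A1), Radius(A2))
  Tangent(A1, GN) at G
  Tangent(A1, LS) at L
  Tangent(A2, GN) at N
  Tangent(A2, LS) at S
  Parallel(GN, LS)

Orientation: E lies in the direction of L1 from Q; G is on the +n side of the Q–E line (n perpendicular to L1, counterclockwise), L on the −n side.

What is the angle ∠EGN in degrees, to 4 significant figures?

5.249°

Tangency of A1 to both parallel lines with radius 6.1 puts G and L at Q ± 6.1·n: G = (-3.654, 4.884), L = (3.654, -4.884). Equal radii place N and S the same way about E: N = E + 6.1·n = (49.51, 44.66), S = E − 6.1·n = (56.82, 34.89). Then cos ∠EGN = GE·GN / (|GE||GN|), giving 5.249°.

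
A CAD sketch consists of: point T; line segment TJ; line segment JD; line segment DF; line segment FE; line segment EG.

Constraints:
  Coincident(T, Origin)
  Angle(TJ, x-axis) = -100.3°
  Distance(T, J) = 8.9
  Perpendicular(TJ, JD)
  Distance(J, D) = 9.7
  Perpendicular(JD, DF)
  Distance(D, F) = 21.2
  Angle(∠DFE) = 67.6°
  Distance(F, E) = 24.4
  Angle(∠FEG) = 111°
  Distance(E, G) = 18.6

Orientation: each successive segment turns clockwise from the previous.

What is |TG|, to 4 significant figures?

19.92

T is at the origin; TJ runs at -100.3° with length 8.9, so J = (-1.591, -8.757). TJ is perpendicular to JD, so JD runs at 169.7°; with |JD| = 9.7, D = (-11.14, -7.022). The perpendicularity gives DF at right angles to JD, so DF runs at 79.70°; with |DF| = 21.2, F = (-7.344, 13.84). ∠DFE = 67.6° gives FE at -32.70° from the x-axis; with |FE| = 24.4, E = (13.19, 0.6543). ∠FEG = 111.0° gives EG at -101.7° from the x-axis; with |EG| = 18.6, G = (9.417, -17.56). Then |TG| = |G − T| = 19.92.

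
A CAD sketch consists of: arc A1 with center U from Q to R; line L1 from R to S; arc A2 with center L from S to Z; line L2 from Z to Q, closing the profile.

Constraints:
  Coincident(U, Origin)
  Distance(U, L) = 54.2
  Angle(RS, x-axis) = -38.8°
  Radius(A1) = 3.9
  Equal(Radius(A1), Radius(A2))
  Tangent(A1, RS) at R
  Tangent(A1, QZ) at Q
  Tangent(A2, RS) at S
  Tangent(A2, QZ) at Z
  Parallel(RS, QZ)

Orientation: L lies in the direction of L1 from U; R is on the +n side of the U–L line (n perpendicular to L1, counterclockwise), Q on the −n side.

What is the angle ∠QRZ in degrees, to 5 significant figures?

81.811°

The slot axis is L1's direction at -38.8°, so u = (cos -38.8°, sin -38.8°) = (0.77934, -0.62660) and n = (−sin -38.8°, cos -38.8°) = (0.62660, 0.77934). U is at the origin and L lies 54.2 along u from U, so L = 54.2·u = (42.240, -33.962). Tangency of A1 to both parallel lines with radius 3.9 puts R and Q at U ± 3.9·n: R = (2.4438, 3.0394), Q = (-2.4438, -3.0394). Equal radii place S and Z the same way about L: S = L + 3.9·n = (44.684, -30.923), Z = L − 3.9·n = (39.796, -37.001). Then cos ∠QRZ = RQ·RZ / (|RQ||RZ|), giving 81.811°.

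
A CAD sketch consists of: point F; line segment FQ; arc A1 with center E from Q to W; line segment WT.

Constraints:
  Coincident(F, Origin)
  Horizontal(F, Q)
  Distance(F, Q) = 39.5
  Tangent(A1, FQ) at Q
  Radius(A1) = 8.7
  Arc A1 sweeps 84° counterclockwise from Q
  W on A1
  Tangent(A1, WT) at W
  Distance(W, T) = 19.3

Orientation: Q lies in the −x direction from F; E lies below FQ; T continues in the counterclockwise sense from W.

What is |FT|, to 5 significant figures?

56.967

F is at the origin; F and Q share the same y with |FQ| = 39.5 and Q on the −x side, so Q = (-39.500, 0.0000). The tangent condition forces EQ to be normal to FQ, so E = Q + (0, -8.7) = (-39.500, -8.7000). On A1, Q sits at bearing 90° from E; an 84° counterclockwise sweep puts W at bearing 174°, so W = E + 8.7·(cos 174°, sin 174°) = (-48.152, -7.7906). The tangent condition forces EW to be normal to WT, so WT runs along (−sin 174°, cos 174°); with |WT| = 19.3, T = (-50.170, -26.985). Then |FT| = |T − F| = 56.967.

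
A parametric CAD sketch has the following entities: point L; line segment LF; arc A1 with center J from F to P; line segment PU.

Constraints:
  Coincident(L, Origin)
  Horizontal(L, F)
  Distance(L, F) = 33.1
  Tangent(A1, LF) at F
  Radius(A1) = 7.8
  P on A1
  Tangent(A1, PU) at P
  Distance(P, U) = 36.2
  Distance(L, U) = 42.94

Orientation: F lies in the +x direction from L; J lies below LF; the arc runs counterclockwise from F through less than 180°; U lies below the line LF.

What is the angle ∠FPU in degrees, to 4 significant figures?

143.4°

Checks: |JP| = 7.800 ✓; ∠(JP, PU) = 90.00° ✓; |PU| = 36.20 ✓; |LU| = 42.94 ✓.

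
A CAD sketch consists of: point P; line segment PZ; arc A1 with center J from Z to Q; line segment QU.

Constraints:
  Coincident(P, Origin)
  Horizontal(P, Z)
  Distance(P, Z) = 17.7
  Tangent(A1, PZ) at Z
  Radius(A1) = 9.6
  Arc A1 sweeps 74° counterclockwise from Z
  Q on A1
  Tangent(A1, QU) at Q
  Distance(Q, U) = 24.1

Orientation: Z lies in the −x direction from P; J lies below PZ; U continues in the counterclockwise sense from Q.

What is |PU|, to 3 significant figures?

45.1

On A1, Z sits at bearing 90° from J; a 74° counterclockwise sweep puts Q at bearing 164°, so Q = J + 9.6·(cos 164°, sin 164°) = (-26.9, -6.95). Since A1 is tangent to QU there, JQ ⟂ QU, so QU runs along (−sin 164°, cos 164°); with |QU| = 24.1, U = (-33.6, -30.1). Then |PU| = |U − P| = 45.1.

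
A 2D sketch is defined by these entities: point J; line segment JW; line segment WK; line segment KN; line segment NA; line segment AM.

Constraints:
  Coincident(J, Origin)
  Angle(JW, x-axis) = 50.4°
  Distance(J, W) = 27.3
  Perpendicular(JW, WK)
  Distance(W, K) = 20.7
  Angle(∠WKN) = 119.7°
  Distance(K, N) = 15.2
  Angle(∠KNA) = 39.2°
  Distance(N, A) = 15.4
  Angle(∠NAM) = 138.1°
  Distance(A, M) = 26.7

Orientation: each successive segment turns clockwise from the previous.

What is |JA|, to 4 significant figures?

24.04

∠WKN = 119.7° gives KN at -99.90° from the x-axis; with |KN| = 15.2, N = (30.74, -7.133). ∠KNA = 39.2° gives NA at 119.3° from the x-axis; with |NA| = 15.4, A = (23.20, 6.297). Then |JA| = |A − J| = 24.04.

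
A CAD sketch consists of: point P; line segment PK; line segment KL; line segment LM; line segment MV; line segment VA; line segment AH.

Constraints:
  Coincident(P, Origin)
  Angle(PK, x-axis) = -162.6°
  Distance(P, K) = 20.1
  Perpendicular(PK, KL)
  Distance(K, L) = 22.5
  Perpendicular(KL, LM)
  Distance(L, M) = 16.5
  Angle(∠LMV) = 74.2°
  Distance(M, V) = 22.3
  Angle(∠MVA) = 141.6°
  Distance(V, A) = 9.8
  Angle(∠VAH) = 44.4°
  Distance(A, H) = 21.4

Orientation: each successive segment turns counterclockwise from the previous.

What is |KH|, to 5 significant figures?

17.503

∠MVA = 141.6° gives VA at 161.60° from the x-axis; with |VA| = 9.8, A = (-18.216, -0.79375). ∠VAH = 44.4° gives AH at -62.800° from the x-axis; with |AH| = 21.4, H = (-8.4346, -19.827). Then |KH| = |H − K| = 17.503.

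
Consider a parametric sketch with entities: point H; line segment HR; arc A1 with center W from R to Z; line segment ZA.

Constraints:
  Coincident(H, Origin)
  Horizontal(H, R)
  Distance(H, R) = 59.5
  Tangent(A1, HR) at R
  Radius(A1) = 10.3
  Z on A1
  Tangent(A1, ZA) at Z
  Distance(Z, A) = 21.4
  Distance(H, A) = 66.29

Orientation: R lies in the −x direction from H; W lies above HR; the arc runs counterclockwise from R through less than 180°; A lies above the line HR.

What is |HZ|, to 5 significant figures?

51.657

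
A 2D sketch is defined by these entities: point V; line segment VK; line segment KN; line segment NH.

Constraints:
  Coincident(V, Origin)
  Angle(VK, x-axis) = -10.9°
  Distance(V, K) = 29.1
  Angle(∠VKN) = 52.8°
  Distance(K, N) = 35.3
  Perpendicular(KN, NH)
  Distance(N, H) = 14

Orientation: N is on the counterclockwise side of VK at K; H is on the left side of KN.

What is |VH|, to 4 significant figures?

19.94

∠VKN = 52.8°, so KN runs at -10.9° + (180° − 52.8°) = 116.3° from the x-axis; with |KN| = 35.3, N = K + 35.3·(cos 116.3°, sin 116.3°) = (12.93, 26.14). The perpendicularity gives NH at right angles to KN; with |NH| = 14.0 on the left of KN, H = N + 14.0·(-0.8965, -0.4431) = (0.3838, 19.94). Then |VH| = |H − V| = 19.94.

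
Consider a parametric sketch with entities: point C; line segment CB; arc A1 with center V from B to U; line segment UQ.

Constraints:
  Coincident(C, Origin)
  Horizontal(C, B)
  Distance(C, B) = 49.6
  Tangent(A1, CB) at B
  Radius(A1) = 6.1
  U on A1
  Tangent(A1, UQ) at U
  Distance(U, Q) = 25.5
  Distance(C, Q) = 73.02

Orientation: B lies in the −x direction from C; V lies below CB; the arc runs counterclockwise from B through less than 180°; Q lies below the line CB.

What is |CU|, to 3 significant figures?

54.7

Checks: |VU| = 6.100 ✓; ∠(VU, UQ) = 90.00° ✓; |UQ| = 25.50 ✓; |CQ| = 73.02 ✓.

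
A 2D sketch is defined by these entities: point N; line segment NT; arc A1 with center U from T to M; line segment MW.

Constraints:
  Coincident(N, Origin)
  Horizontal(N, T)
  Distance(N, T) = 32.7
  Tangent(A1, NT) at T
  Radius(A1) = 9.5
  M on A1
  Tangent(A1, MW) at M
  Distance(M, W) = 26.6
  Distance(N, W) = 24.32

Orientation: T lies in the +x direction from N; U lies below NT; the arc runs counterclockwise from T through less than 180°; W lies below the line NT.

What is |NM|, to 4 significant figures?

25.81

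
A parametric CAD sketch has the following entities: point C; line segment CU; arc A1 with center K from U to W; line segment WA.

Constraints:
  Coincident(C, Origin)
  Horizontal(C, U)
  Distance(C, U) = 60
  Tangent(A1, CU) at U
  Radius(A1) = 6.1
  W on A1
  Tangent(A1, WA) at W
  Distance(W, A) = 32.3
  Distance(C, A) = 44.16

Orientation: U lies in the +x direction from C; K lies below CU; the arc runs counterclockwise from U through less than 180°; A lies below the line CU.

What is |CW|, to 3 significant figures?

55.3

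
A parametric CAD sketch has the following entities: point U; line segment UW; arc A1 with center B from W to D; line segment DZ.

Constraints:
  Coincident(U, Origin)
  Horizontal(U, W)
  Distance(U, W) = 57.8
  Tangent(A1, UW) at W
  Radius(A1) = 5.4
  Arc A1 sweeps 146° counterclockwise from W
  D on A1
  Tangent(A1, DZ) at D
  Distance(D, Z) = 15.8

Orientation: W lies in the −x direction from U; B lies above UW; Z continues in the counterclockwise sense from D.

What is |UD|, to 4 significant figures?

55.66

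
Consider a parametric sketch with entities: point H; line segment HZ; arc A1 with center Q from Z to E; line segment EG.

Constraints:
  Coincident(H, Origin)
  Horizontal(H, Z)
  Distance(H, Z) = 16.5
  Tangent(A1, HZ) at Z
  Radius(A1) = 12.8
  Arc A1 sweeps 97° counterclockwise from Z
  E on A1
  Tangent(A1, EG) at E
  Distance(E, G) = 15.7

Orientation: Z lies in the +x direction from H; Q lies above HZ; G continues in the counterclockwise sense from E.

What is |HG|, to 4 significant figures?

40.51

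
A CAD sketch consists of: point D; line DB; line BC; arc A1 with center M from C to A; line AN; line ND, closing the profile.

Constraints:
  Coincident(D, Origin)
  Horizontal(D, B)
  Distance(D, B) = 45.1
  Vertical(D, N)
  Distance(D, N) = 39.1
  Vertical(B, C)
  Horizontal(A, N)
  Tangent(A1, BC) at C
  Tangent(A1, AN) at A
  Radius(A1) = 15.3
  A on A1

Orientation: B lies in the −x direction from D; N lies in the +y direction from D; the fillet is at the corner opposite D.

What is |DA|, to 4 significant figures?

49.16

The virtual corner opposite D is at (-45.10, 39.10). A1 meets BC tangentially, so MC is at right angles to BC and the tangent condition forces MA to be normal to AN, with radius 15.3, so the center M sits 15.3 in from both sides at M = (-29.80, 23.80). That places the tangent points at C = (-45.10, 23.80) on BC and A = (-29.80, 39.10) on AN. Then |DA| = |A − D| = 49.16.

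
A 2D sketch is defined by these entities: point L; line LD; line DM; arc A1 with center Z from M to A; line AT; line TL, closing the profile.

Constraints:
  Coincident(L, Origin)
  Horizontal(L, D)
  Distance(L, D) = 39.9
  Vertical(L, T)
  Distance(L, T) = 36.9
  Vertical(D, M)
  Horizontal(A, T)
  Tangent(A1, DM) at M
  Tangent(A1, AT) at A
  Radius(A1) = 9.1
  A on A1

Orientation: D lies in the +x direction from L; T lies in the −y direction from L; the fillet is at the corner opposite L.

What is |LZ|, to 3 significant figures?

41.5

L and T share the same x with |LT| = 36.9 and T on the −y side, so T = (0.00, -36.9). The virtual corner opposite L is at (39.9, -36.9). Since A1 is tangent to DM there, ZM ⟂ DM and A1 meets AT tangentially, so ZA is at right angles to AT, with radius 9.1, so the center Z sits 9.1 in from both sides at Z = (30.8, -27.8). Then |LZ| = |Z − L| = 41.5.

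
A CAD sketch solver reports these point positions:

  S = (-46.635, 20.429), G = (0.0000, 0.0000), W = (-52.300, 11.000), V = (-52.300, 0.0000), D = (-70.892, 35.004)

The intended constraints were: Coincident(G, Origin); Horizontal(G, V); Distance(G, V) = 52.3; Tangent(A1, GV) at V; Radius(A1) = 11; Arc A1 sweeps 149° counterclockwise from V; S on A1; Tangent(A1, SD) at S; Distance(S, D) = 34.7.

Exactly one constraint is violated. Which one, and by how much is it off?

Distance(S, D) = 34.7 — off by 6.40.

G = (0.00, 0.00) ✓; G.y = 0.00, V.y = 0.00 ✓; |GV| = 52.30 ✓; ∠(WV, VG) = 90.00° ✓; |WV| = 11.00 ✓; bearing(W→S) − bearing(W→V) = 149.0° ✓; |WS| = 11.00 ✓; ∠(WS, SD) = 90.00° ✓; |SD| = 28.30 ✗.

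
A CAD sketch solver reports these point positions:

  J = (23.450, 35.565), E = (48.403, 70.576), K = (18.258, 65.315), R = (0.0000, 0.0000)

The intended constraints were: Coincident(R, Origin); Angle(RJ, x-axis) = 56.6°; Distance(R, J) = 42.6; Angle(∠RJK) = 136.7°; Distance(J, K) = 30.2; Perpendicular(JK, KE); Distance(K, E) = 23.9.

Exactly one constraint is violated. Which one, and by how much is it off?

Distance(K, E) = 23.9 — off by 6.70.

R = (0.00, 0.00) ✓; RJ at 56.60° ✓; |RJ| = 42.60 ✓; ∠RJK = 136.7° ✓; |JK| = 30.20 ✓; ∠(JK, KE) = 90.00° ✓; |KE| = 30.60 ✗.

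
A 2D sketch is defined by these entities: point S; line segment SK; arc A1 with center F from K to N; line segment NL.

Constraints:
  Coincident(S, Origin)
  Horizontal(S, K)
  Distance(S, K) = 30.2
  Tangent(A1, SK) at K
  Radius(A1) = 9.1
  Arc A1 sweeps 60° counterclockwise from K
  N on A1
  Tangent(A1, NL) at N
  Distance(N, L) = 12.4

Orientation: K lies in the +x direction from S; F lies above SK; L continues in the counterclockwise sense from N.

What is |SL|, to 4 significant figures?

46.85

S is at the origin; SK is horizontal with |SK| = 30.2 and K on the +x side, so K = (30.20, 0.000). Tangency of A1 to SK means the radius FK is perpendicular to SK, so F = K + (0, 9.1) = (30.20, 9.100). On A1, K sits at bearing -90° from F; a 60° counterclockwise sweep puts N at bearing -30°, so N = F + 9.1·(cos -30°, sin -30°) = (38.08, 4.550). Tangency of A1 to NL means the radius FN is perpendicular to NL, so NL runs along (−sin -30°, cos -30°); with |NL| = 12.4, L = (44.28, 15.29). Then |SL| = |L − S| = 46.85.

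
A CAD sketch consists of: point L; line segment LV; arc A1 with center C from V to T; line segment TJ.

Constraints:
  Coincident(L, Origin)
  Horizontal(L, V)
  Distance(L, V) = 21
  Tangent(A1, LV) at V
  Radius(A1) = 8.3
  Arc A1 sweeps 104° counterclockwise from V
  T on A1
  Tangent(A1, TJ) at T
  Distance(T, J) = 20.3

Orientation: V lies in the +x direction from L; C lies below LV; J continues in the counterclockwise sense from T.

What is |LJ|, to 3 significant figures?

34.9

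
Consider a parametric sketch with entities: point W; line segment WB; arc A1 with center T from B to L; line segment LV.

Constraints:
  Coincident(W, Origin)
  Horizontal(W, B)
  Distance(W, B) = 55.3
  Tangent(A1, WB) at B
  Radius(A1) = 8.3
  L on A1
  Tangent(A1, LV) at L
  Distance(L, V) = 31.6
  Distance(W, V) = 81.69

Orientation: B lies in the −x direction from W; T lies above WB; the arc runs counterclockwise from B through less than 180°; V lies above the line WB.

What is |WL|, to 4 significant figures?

51.93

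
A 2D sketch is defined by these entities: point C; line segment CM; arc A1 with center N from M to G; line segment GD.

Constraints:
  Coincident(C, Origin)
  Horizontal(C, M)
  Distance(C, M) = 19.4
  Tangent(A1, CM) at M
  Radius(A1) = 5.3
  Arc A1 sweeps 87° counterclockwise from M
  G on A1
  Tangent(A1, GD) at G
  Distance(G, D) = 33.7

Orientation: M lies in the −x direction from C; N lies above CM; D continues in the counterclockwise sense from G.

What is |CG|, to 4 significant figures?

14.97

A1 meets CM tangentially, so NM is at right angles to CM, so N = M + (0, 5.3) = (-19.40, 5.300). On A1, M sits at bearing -90° from N; an 87° counterclockwise sweep puts G at bearing -3°, so G = N + 5.3·(cos -3°, sin -3°) = (-14.11, 5.023). Then |CG| = |G − C| = 14.97.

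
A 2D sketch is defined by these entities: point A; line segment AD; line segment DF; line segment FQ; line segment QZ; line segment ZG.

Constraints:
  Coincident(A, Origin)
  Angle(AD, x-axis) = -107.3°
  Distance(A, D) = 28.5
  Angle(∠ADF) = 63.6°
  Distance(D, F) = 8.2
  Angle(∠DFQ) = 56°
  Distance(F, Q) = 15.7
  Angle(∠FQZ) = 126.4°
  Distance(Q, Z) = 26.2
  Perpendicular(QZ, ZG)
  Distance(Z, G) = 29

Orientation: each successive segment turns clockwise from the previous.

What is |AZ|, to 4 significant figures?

41.05

A is at the origin; AD runs at -107.3° with length 28.5, so D = (-8.475, -27.21). ∠ADF = 63.6° gives DF at 136.3° from the x-axis; with |DF| = 8.2, F = (-14.40, -21.55). ∠DFQ = 56.0° gives FQ at 12.30° from the x-axis; with |FQ| = 15.7, Q = (0.9361, -18.20). ∠FQZ = 126.4° gives QZ at -41.30° from the x-axis; with |QZ| = 26.2, Z = (20.62, -35.49). Then |AZ| = |Z − A| = 41.05.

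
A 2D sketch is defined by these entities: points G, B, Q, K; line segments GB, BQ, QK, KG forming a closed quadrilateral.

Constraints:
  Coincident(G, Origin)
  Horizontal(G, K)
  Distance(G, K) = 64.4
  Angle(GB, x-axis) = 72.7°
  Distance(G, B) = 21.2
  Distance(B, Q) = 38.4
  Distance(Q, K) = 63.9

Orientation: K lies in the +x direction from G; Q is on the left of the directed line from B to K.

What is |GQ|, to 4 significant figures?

59.05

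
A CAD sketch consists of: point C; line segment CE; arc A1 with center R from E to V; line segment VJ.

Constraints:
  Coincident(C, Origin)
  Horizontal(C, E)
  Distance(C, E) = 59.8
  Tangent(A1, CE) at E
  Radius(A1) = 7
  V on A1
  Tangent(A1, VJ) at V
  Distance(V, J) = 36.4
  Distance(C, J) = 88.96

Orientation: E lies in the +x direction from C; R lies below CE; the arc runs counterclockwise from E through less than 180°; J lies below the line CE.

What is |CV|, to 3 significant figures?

56.1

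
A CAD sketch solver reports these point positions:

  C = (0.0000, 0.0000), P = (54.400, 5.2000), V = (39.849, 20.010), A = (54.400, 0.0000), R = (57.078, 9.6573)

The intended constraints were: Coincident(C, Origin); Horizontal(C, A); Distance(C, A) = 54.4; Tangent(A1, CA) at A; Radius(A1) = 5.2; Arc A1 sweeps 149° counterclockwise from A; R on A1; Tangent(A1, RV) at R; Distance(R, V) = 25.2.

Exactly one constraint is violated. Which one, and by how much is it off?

Distance(R, V) = 25.2 — off by 5.10.

C = (0.00, 0.00) ✓; C.y = 0.00, A.y = 0.00 ✓; |CA| = 54.40 ✓; ∠(PA, AC) = 90.00° ✓; |PA| = 5.200 ✓; bearing(P→R) − bearing(P→A) = 149.0° ✓; |PR| = 5.200 ✓; ∠(PR, RV) = 90.00° ✓; |RV| = 20.10 ✗.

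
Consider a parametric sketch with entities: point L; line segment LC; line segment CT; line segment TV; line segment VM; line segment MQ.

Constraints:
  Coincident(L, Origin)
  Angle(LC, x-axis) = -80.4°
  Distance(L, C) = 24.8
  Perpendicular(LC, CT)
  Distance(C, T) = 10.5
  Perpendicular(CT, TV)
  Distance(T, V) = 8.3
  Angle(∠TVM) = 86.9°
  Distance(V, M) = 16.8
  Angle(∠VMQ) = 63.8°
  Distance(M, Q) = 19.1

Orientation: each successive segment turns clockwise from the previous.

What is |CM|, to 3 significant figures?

9.70

L is at the origin; LC runs at -80.4° with length 24.8, so C = (4.14, -24.5). LC is perpendicular to CT, so CT runs at -170°; with |CT| = 10.5, T = (-6.22, -26.2). CT ⟂ TV, so TV runs at 99.6°; with |TV| = 8.3, V = (-7.60, -18.0). ∠TVM = 86.9° gives VM at 6.50° from the x-axis; with |VM| = 16.8, M = (9.09, -16.1). Then |CM| = |M − C| = 9.70.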